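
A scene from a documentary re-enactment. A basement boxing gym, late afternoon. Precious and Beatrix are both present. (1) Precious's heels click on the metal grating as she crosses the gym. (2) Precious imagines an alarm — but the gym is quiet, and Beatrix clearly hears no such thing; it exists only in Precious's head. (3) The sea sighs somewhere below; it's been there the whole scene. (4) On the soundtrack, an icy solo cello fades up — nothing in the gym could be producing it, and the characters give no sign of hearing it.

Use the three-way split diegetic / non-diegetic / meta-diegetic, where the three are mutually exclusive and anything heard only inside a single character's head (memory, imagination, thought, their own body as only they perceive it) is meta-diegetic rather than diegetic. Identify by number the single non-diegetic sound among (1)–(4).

4

(1) is diegetic: a character's body making contact with the set — an in-world sound.
Sound (2): the sound is imagined by Precious; nothing in the story world is producing it and Beatrix can't hear it, so meta-diegetic.
(3) ambient/room sound belonging to the story's physical space → diegetic.
Sound (4): score with no on-screen or off-screen source; it exists for the audience alone, so non-diegetic.
Only (4) is non-diegetic.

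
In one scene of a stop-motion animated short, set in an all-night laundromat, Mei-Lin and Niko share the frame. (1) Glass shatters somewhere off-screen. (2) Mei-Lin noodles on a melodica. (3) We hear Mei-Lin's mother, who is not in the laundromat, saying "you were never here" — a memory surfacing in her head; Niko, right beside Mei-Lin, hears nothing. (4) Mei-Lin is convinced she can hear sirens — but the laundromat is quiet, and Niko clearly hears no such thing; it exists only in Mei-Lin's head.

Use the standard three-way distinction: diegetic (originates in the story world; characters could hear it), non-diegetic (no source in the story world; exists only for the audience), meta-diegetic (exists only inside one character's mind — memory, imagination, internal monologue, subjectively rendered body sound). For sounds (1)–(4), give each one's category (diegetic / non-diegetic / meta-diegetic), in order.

(1) the sound comes from glass physically present in the location → diegetic.
Sound (2): a character is playing a melodica on screen, so diegetic.
(3) is meta-diegetic: the voice is a memory playing only inside Mei-Lin's mind; Niko can't hear it.
(4) the sound is imagined by Mei-Lin; nothing in the story world is producing it and Niko can't hear it → meta-diegetic.

diegetic, diegetic, meta-diegetic, meta-diegetic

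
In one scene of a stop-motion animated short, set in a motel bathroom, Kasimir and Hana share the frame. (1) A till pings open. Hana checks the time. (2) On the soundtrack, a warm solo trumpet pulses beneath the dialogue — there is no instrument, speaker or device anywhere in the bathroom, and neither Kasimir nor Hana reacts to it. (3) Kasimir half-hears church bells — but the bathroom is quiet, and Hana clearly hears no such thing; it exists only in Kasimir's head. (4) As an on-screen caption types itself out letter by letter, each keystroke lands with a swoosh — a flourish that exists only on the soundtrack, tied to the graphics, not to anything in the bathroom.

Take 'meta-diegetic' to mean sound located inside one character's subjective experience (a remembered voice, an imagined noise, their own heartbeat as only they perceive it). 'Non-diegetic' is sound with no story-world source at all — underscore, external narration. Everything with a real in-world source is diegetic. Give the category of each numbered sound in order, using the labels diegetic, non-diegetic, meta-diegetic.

diegetic, non-diegetic, meta-diegetic, non-diegetic

Sound (1): an in-world source (a till); characters could hear it, so diegetic.
(2) score with no on-screen or off-screen source; it exists for the audience alone → non-diegetic.
(3) subjective to Kasimir: the bathroom is silent and Hana hears nothing → meta-diegetic.
Sound (4): sound married to a title/caption — outside the diegesis by definition, so non-diegetic.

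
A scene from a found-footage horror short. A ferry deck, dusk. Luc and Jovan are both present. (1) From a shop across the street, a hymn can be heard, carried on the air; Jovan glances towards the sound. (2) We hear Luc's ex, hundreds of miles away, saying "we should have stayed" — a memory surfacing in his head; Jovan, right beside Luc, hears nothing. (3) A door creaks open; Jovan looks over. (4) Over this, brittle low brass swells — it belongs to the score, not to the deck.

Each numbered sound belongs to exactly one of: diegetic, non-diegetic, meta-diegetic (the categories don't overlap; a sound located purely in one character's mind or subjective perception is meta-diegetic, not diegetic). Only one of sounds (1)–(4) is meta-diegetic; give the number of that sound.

(1) off-screen diegetic: the source is out of frame but still in the story's space → diegetic.
(2) is meta-diegetic: it's Luc's recollection rendered as sound; the other character can't hear it.
(3) an in-world source (a door); characters could hear it → diegetic.
Sound (4): nothing in the deck produces it and the characters don't hear it — pure soundtrack, so non-diegetic.
Only (2) is meta-diegetic.

2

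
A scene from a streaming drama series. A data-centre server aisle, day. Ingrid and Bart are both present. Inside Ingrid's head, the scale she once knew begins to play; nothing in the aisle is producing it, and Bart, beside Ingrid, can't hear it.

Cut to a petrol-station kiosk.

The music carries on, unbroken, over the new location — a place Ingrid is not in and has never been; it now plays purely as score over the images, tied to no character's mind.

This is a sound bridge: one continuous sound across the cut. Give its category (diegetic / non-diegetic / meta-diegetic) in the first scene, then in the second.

Scene one: the music exists only inside Ingrid's mind; Bart can't hear it → meta-diegetic.
Scene two: it's detached from Ingrid entirely and plays over unrelated images with no in-world source — conventional underscore → non-diegetic.

meta-diegetic, non-diegetic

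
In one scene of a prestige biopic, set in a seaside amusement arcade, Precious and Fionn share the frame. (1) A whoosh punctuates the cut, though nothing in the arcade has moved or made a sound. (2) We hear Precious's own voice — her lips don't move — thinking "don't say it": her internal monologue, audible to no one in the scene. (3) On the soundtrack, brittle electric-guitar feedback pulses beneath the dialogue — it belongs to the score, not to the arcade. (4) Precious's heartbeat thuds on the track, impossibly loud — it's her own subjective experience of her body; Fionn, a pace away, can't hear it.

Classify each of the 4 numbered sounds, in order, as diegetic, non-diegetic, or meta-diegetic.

(1) it's a sound-design accent with no in-world source; no one in the scene can hear it → non-diegetic.
(2) it's Precious's unspoken thought, heard only by the audience via her subjectivity → meta-diegetic.
(3) score with no on-screen or off-screen source; it exists for the audience alone → non-diegetic.
(4) point-of-audition from inside Precious's body; not a sound in the room → meta-diegetic.

non-diegetic, meta-diegetic, non-diegetic, meta-diegetic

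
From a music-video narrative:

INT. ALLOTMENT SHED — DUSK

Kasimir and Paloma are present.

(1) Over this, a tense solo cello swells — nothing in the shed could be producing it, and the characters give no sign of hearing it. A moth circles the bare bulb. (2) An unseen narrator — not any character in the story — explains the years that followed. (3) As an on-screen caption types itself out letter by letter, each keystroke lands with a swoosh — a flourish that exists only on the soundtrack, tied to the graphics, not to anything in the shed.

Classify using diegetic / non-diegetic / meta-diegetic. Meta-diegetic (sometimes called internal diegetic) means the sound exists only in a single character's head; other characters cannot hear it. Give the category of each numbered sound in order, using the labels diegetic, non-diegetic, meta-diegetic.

Sound (1): score with no on-screen or off-screen source; it exists for the audience alone, so non-diegetic.
Sound (2): commentary laid over the scene from outside the fiction, so non-diegetic.
(3) it accompanies on-screen graphics, not anything inside the story world → non-diegetic.

non-diegetic, non-diegetic, non-diegetic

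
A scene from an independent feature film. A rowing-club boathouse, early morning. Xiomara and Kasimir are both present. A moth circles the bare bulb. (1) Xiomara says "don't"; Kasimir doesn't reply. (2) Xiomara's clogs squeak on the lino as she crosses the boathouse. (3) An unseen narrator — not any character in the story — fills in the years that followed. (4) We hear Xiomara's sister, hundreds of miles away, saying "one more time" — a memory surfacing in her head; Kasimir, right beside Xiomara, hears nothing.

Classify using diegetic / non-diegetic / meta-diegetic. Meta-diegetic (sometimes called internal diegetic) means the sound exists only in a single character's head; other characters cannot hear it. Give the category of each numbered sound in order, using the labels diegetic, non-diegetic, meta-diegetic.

Sound (1): spoken by a character present in the story world, so diegetic.
Sound (2): it's the physical sound of Xiomara moving in the space, so diegetic.
(3) is non-diegetic: commentary laid over the scene from outside the fiction.
(4) it's Xiomara's recollection rendered as sound; the other character can't hear it → meta-diegetic.

diegetic, diegetic, non-diegetic, meta-diegetic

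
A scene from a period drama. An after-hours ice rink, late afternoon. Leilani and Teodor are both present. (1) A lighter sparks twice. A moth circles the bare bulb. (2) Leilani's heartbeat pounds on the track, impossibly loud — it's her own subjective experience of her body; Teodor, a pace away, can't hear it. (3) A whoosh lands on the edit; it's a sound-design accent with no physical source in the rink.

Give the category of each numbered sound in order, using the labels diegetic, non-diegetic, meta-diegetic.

diegetic, meta-diegetic, non-diegetic

Sound (1): the sound comes from a lighter physically present in the location, so diegetic.
(2) point-of-audition from inside Leilani's body; not a sound in the room → meta-diegetic.
Sound (3): an editorial stinger — it belongs to the cut, not the story world, so non-diegetic.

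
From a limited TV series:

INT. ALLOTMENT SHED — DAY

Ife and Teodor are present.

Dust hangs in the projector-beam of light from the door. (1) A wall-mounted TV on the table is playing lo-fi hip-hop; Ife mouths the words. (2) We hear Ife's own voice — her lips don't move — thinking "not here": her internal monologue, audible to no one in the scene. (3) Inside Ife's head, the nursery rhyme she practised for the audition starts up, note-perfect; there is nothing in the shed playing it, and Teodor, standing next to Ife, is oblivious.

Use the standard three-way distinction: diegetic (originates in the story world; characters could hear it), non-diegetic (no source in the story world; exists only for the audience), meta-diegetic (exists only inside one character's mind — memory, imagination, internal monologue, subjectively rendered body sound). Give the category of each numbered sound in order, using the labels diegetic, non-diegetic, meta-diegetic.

diegetic, meta-diegetic, meta-diegetic

(1) a wall-mounted TV is a physical source in the scene and Ife reacts to it → diegetic.
Sound (2): it's Ife's unspoken thought, heard only by the audience via her subjectivity, so meta-diegetic.
(3) is meta-diegetic: it lives in Ife's subjectivity, not in the shed.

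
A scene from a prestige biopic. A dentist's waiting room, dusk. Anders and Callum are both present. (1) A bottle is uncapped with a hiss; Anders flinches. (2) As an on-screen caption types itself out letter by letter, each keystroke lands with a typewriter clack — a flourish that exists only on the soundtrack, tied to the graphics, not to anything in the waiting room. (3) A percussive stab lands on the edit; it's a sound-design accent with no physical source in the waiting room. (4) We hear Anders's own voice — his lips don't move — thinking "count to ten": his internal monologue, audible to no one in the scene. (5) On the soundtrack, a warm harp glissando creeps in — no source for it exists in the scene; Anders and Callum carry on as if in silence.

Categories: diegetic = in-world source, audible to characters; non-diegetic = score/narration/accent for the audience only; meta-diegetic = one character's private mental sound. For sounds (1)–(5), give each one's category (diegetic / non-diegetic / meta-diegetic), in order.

diegetic, non-diegetic, non-diegetic, meta-diegetic, non-diegetic

(1) is diegetic: a bottle is a real object/event in the scene's world.
(2) the caption isn't part of the story world, so neither is the sound tied to it → non-diegetic.
(3) nothing in the scene produces it; it's an accent added for the audience → non-diegetic.
(4) is meta-diegetic: Anders's thought-voice: a private mental sound no other character can hear.
(5) it has no source in the story world and no character can hear it — it's underscore → non-diegetic.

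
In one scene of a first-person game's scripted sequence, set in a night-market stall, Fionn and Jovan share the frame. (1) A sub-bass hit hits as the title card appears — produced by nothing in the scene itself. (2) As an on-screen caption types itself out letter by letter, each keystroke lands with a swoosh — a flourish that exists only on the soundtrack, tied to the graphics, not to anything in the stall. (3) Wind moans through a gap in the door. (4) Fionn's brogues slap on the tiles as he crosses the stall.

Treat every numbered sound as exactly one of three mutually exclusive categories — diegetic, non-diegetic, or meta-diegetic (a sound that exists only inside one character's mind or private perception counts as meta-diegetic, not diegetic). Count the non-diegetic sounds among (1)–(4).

(1) is non-diegetic: nothing in the scene produces it; it's an accent added for the audience.
Sound (2): it accompanies on-screen graphics, not anything inside the story world, so non-diegetic.
(3) it's the actual ambient sound of the location → diegetic.
Sound (4): a character's body making contact with the set — an in-world sound, so diegetic.
So 2 of the 4 are non-diegetic: (1), (2).

2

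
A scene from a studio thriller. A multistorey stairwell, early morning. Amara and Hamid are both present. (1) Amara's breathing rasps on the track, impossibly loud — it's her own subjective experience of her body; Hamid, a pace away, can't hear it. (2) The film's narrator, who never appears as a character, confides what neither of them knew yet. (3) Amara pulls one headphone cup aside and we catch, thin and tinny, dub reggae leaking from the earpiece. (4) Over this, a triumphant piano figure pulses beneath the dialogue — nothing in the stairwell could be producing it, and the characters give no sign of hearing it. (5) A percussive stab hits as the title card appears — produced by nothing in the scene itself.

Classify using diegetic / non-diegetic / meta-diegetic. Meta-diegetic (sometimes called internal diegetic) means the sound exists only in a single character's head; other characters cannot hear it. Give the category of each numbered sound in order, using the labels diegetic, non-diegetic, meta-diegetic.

Sound (1): it's Amara's internal bodily sensation rendered as sound; only Amara 'hears' it, so meta-diegetic.
(2) the narrator exists outside the story world, addressing only the audience → non-diegetic.
(3) the headphones are an on-screen source → diegetic.
(4) score with no on-screen or off-screen source; it exists for the audience alone → non-diegetic.
Sound (5): it's a sound-design accent with no in-world source; no one in the scene can hear it, so non-diegetic.

meta-diegetic, non-diegetic, diegetic, non-diegetic, non-diegetic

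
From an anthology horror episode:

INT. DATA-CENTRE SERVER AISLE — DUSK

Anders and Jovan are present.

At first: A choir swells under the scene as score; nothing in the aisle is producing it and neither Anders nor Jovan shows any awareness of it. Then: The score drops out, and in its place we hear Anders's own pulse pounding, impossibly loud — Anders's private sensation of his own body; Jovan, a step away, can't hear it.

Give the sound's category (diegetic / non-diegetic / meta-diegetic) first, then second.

non-diegetic, meta-diegetic

First: underscore with no in-world source, inaudible to the characters → non-diegetic.
Second: the body sound is Anders's subjective perception alone — Jovan can't hear it → meta-diegetic.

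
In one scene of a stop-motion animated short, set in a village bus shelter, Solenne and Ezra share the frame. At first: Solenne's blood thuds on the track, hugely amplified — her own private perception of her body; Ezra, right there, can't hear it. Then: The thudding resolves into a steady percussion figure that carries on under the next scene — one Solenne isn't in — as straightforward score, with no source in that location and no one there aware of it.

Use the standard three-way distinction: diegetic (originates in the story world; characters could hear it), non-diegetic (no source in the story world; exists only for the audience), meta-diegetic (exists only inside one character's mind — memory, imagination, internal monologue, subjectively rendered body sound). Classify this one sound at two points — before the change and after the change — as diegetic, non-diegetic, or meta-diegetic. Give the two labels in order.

Before the change: it's Solenne's subjective body sound, inaudible to Ezra → meta-diegetic.
After the change: detached from Solenne and playing as sourceless score over a scene she isn't in — for the audience only → non-diegetic.

meta-diegetic, non-diegetic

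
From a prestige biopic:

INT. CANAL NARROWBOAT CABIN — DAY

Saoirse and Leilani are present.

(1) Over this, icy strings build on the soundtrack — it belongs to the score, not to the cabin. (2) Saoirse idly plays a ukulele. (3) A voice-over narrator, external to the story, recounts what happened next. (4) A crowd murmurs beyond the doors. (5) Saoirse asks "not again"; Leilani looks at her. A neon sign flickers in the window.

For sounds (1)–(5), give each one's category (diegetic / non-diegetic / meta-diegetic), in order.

non-diegetic, diegetic, non-diegetic, diegetic, diegetic

Sound (1): nothing in the cabin produces it and the characters don't hear it — pure soundtrack, so non-diegetic.
(2) is diegetic: Saoirse is producing the music live, in the story world.
(3) is non-diegetic: the narrator exists outside the story world, addressing only the audience.
Sound (4): a crowd is part of the location's real environment, so diegetic.
(5) is diegetic: spoken by a character present in the story world.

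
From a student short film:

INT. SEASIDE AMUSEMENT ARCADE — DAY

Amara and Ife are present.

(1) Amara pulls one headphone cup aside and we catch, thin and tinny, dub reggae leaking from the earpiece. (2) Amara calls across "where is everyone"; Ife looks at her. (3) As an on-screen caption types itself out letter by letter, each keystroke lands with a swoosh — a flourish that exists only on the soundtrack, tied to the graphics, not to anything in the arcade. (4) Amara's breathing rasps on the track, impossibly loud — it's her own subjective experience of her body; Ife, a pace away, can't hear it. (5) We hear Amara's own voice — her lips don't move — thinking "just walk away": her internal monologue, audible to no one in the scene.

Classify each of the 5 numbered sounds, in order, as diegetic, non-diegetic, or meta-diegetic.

(1) is diegetic: the headphones are an on-screen source.
(2) spoken by a character present in the story world → diegetic.
(3) it accompanies on-screen graphics, not anything inside the story world → non-diegetic.
(4) it's Amara's internal bodily sensation rendered as sound; only Amara 'hears' it → meta-diegetic.
Sound (5): it's Amara's unspoken thought, heard only by the audience via her subjectivity, so meta-diegetic.

diegetic, diegetic, non-diegetic, meta-diegetic, meta-diegetic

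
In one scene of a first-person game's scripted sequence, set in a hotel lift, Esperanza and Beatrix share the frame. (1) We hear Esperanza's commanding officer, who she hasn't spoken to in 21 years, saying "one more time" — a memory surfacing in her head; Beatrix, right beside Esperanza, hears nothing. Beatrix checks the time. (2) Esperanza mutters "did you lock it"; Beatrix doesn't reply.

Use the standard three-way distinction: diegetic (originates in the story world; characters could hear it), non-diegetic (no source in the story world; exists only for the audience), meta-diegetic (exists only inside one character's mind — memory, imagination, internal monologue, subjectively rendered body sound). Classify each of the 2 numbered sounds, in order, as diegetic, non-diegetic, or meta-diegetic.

(1) it's Esperanza's recollection rendered as sound; the other character can't hear it → meta-diegetic.
Sound (2): spoken by a character present in the story world, so diegetic.

meta-diegetic, diegetic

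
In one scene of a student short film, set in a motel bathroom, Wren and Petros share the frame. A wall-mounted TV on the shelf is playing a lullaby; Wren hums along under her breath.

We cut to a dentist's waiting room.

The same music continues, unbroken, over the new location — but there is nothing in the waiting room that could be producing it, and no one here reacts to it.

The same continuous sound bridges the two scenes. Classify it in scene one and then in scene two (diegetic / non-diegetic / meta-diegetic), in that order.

diegetic, non-diegetic

Scene one: a wall-mounted TV is an on-screen source and Wren reacts to it → diegetic.
Scene two: there is no source in the waiting room and no one hears it — it's now underscore → non-diegetic.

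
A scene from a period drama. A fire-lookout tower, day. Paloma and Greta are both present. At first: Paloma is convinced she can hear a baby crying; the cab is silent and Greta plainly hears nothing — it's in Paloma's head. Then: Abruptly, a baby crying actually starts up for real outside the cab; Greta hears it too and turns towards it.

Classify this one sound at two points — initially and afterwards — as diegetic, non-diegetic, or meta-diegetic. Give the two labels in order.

Initially: only Paloma 'hears' it — imagined, in her mind → meta-diegetic.
Afterwards: now there's a real external source and Greta hears it too — in the story world → diegetic.

meta-diegetic, diegetic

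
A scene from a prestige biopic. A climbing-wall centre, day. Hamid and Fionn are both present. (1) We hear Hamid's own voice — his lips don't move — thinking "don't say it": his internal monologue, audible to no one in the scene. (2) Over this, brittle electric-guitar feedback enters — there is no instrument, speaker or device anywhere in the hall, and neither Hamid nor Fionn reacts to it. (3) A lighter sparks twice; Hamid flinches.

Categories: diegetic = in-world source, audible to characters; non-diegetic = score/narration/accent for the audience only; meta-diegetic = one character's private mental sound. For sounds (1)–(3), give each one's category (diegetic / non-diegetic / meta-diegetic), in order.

(1) internal monologue — inside Hamid's mind, not spoken into the scene → meta-diegetic.
(2) score with no on-screen or off-screen source; it exists for the audience alone → non-diegetic.
Sound (3): the sound comes from a lighter physically present in the location, so diegetic.

meta-diegetic, non-diegetic, diegetic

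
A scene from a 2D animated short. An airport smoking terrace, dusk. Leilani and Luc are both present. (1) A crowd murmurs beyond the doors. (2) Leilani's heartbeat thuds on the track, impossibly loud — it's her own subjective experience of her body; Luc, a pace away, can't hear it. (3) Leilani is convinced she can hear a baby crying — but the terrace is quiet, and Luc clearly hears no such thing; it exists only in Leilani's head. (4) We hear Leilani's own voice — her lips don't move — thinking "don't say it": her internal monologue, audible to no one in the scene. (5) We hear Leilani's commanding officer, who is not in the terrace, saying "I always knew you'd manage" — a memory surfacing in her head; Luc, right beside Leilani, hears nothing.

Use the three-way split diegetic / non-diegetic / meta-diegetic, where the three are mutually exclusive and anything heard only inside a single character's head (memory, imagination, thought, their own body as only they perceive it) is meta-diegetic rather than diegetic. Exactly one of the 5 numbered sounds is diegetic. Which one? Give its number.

Sound (1): ambient/room sound belonging to the story's physical space, so diegetic.
(2) point-of-audition from inside Leilani's body; not a sound in the room → meta-diegetic.
(3) is meta-diegetic: Leilani alone 'hears' it — an imagined sound, not present in the space.
Sound (4): Leilani's thought-voice: a private mental sound no other character can hear, so meta-diegetic.
(5) is meta-diegetic: it's Leilani's recollection rendered as sound; the other character can't hear it.
Only (1) is diegetic.

1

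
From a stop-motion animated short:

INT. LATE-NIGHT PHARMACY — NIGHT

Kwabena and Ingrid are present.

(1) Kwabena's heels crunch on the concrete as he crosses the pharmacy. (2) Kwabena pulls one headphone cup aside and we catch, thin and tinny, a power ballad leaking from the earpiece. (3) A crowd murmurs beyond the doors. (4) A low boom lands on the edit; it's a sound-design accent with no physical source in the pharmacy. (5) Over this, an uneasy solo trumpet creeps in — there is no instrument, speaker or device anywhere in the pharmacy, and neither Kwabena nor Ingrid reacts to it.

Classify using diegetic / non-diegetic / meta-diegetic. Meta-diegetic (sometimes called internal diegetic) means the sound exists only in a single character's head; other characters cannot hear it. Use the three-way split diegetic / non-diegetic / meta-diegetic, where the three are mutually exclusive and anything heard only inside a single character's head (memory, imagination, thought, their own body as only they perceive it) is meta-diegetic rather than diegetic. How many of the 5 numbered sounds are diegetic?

3

(1) Kwabena's footsteps are produced in the story world → diegetic.
Sound (2): the earpiece is a real device on Kwabena's head — source music, so diegetic.
Sound (3): ambient/room sound belonging to the story's physical space, so diegetic.
Sound (4): nothing in the scene produces it; it's an accent added for the audience, so non-diegetic.
(5) is non-diegetic: it has no source in the story world and no character can hear it — it's underscore.
Diegetic: (1), (2), (3) — that's 3.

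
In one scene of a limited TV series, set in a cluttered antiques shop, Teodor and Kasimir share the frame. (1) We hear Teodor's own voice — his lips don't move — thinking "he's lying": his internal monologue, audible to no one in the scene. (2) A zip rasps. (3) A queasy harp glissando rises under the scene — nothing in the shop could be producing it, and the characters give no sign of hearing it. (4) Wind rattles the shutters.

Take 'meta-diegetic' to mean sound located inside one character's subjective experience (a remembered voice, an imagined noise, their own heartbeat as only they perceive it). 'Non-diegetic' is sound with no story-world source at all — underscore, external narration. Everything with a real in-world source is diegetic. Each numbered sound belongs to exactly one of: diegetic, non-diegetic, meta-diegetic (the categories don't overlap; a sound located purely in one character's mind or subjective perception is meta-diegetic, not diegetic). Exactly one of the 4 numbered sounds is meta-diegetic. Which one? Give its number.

(1) is meta-diegetic: internal monologue — inside Teodor's mind, not spoken into the scene.
(2) is diegetic: an in-world source (a zip); characters could hear it.
Sound (3): score with no on-screen or off-screen source; it exists for the audience alone, so non-diegetic.
(4) it's the actual ambient sound of the location → diegetic.
Only (1) is meta-diegetic.

1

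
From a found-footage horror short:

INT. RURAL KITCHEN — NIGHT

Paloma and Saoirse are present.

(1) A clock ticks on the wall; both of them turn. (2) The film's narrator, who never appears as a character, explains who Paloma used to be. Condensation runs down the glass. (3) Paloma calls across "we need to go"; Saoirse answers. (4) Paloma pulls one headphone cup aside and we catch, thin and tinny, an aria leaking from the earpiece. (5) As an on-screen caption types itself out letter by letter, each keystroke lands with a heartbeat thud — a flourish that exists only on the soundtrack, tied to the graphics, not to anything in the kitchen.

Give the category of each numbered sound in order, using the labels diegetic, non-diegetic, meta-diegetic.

diegetic, non-diegetic, diegetic, diegetic, non-diegetic

(1) is diegetic: an in-world source (a clock); characters could hear it.
(2) the narrator exists outside the story world, addressing only the audience → non-diegetic.
Sound (3): Paloma is a character speaking aloud in the scene, so diegetic.
Sound (4): the earpiece is a real device on Paloma's head — source music, so diegetic.
(5) sound married to a title/caption — outside the diegesis by definition → non-diegetic.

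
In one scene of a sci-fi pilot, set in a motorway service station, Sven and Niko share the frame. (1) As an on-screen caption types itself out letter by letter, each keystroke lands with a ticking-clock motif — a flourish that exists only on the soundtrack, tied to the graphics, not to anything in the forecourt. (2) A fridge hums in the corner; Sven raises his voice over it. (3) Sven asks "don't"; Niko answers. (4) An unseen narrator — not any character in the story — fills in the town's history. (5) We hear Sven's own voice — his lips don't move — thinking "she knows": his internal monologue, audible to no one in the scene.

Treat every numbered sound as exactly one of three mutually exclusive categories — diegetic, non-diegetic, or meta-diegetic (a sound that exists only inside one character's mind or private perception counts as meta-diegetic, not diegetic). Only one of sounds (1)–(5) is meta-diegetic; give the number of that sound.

5

(1) the caption isn't part of the story world, so neither is the sound tied to it → non-diegetic.
(2) is diegetic: a fridge is part of the location's real environment.
Sound (3): on-screen dialogue — Sven speaks and Niko is there to hear, so diegetic.
(4) commentary laid over the scene from outside the fiction → non-diegetic.
(5) is meta-diegetic: Sven's thought-voice: a private mental sound no other character can hear.
Only (5) is meta-diegetic.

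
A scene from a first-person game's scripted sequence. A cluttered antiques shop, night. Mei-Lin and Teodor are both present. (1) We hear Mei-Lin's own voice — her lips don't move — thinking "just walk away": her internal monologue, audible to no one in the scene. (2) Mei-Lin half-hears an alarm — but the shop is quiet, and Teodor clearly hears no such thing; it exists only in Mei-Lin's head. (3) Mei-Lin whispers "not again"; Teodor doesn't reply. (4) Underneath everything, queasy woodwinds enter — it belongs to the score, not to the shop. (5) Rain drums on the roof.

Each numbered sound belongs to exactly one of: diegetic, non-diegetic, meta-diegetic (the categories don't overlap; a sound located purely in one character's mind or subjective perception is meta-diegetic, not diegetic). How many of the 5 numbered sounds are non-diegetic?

Sound (1): it's Mei-Lin's unspoken thought, heard only by the audience via her subjectivity, so meta-diegetic.
Sound (2): the sound is imagined by Mei-Lin; nothing in the story world is producing it and Teodor can't hear it, so meta-diegetic.
(3) Mei-Lin is a character speaking aloud in the scene → diegetic.
(4) is non-diegetic: it has no source in the story world and no character can hear it — it's underscore.
(5) rain is part of the location's real environment → diegetic.
So 1 of the 5 is non-diegetic: (4).

1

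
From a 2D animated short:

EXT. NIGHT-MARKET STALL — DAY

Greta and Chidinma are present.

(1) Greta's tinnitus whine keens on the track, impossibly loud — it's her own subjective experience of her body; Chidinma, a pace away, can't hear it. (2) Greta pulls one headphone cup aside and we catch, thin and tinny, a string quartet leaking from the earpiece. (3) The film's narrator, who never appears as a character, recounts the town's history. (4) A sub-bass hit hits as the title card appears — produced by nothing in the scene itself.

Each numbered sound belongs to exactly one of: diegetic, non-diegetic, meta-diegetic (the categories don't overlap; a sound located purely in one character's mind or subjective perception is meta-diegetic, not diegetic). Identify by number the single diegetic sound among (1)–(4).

(1) it's Greta's internal bodily sensation rendered as sound; only Greta 'hears' it → meta-diegetic.
(2) it's leaking from a physical pair of headphones in the scene → diegetic.
Sound (3): commentary laid over the scene from outside the fiction, so non-diegetic.
(4) is non-diegetic: an editorial stinger — it belongs to the cut, not the story world.
Only (2) is diegetic.

2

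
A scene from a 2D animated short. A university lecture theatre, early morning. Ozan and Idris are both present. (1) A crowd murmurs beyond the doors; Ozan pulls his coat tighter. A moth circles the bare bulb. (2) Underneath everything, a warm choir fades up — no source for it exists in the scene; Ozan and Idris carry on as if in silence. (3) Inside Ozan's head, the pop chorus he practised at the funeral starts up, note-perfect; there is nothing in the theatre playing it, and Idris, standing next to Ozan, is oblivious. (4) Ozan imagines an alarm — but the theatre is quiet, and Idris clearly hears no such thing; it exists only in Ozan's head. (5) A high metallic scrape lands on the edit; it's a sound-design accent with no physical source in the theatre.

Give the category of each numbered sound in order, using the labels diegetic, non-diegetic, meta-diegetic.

diegetic, non-diegetic, meta-diegetic, meta-diegetic, non-diegetic

Sound (1): a crowd is part of the location's real environment, so diegetic.
Sound (2): nothing in the theatre produces it and the characters don't hear it — pure soundtrack, so non-diegetic.
(3) it lives in Ozan's subjectivity, not in the theatre → meta-diegetic.
(4) is meta-diegetic: Ozan alone 'hears' it — an imagined sound, not present in the space.
Sound (5): an editorial stinger — it belongs to the cut, not the story world, so non-diegetic.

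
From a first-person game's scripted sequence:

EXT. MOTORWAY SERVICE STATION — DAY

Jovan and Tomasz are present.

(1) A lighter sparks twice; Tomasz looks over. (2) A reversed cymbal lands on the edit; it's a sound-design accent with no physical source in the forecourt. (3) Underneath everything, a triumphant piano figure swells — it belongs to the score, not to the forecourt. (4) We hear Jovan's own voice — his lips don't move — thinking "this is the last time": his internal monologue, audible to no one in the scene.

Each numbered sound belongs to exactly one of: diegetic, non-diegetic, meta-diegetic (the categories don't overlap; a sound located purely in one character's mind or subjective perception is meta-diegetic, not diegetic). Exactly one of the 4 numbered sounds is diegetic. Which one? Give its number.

1

(1) an in-world source (a lighter); characters could hear it → diegetic.
Sound (2): it's a sound-design accent with no in-world source; no one in the scene can hear it, so non-diegetic.
Sound (3): nothing in the forecourt produces it and the characters don't hear it — pure soundtrack, so non-diegetic.
(4) it's Jovan's unspoken thought, heard only by the audience via his subjectivity → meta-diegetic.
Only (1) is diegetic.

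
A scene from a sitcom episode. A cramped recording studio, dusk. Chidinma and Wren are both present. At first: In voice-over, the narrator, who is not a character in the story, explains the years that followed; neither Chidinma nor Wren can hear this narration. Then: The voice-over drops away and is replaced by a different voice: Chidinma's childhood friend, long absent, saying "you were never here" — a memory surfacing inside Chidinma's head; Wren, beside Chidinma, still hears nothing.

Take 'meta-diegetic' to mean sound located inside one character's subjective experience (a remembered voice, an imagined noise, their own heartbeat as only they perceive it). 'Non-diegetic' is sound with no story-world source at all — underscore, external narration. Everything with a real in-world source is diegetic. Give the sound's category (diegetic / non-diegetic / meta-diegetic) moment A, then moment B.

Moment A: the external narrator addresses only the audience — outside the story world → non-diegetic.
Moment B: the replacement voice is a memory inside Chidinma's mind specifically → meta-diegetic.

non-diegetic, meta-diegetic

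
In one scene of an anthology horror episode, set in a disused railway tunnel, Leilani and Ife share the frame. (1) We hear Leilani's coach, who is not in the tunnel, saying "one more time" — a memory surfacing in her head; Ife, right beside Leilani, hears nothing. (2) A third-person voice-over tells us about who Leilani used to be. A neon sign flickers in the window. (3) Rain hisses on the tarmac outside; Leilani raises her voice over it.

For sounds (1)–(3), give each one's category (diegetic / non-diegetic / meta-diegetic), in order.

(1) is meta-diegetic: a remembered line, private to Leilani — not present in the room, not audible to Ife.
(2) is non-diegetic: commentary laid over the scene from outside the fiction.
(3) it's the actual ambient sound of the location → diegetic.

meta-diegetic, non-diegetic, diegetic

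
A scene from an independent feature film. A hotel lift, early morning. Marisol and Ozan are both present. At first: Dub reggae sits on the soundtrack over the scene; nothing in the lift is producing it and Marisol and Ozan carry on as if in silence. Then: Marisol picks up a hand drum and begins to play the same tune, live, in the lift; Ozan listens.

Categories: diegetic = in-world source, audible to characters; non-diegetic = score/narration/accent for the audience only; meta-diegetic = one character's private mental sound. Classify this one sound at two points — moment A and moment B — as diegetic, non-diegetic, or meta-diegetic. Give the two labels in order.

non-diegetic, diegetic

Moment A: no in-world source exists and no character can hear it — underscore → non-diegetic.
Moment B: a hand drum is now a real source in the story world and the characters hear it → diegetic.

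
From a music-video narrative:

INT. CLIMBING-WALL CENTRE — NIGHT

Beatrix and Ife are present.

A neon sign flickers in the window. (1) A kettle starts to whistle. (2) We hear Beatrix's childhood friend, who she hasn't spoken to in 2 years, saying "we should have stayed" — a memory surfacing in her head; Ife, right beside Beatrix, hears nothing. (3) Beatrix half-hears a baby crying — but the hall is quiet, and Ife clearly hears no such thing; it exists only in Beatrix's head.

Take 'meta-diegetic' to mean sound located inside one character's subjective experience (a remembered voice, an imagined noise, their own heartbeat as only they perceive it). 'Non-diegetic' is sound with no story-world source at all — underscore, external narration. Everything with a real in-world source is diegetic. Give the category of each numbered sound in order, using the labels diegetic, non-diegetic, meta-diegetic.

Sound (1): an in-world source (a kettle); characters could hear it, so diegetic.
(2) is meta-diegetic: the voice is a memory playing only inside Beatrix's mind; Ife can't hear it.
Sound (3): Beatrix alone 'hears' it — an imagined sound, not present in the space, so meta-diegetic.

diegetic, meta-diegetic, meta-diegetic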